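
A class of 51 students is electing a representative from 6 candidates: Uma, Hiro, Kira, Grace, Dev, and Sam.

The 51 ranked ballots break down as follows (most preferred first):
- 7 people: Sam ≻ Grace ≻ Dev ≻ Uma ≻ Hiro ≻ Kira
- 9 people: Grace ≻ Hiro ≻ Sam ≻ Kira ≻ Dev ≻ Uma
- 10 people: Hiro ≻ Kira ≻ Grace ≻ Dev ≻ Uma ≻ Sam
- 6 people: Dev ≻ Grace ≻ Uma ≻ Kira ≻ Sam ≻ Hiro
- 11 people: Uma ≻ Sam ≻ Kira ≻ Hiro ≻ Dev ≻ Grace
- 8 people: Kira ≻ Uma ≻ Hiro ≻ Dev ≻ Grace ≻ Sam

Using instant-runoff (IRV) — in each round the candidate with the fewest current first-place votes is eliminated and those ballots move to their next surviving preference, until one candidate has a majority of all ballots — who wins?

Grace

Round 1: Uma 11, Hiro 10, Kira 8, Grace 9, Dev 6, Sam 7. Dev eliminated.
Round 2: Uma 11, Hiro 10, Kira 8, Grace 15, Sam 7. Sam eliminated.
Round 3: Uma 11, Hiro 10, Kira 8, Grace 22. Kira eliminated.
Round 4: Uma 19, Hiro 10, Grace 22. Hiro eliminated.
Round 5: Uma 19, Grace 32. Grace has a majority (≥26).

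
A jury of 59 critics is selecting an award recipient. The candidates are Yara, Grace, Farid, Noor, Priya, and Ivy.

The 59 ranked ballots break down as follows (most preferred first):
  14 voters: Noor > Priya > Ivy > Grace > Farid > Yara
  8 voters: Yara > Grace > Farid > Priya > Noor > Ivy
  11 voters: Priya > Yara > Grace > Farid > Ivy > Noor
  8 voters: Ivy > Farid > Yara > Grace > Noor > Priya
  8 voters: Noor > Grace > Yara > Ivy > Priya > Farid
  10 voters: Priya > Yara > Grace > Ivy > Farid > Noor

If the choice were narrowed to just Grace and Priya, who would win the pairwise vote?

Priya

Grace is ranked above Priya on 24 ballots; Priya above Grace on 35.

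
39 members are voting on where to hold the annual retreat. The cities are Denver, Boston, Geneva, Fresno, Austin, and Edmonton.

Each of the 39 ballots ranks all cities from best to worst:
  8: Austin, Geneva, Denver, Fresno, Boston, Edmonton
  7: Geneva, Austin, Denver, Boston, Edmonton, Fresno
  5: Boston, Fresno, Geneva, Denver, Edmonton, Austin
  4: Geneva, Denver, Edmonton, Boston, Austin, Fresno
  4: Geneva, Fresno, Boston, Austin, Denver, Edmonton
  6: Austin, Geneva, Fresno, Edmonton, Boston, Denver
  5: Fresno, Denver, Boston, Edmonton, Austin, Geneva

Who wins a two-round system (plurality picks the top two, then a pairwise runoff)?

Geneva

Round 1 first-place votes: Denver 0, Boston 5, Geneva 15, Fresno 5, Austin 14, Edmonton 0. Geneva and Austin advance.
Runoff: Geneva is ranked above Austin on 20 ballots, Austin above Geneva on 19.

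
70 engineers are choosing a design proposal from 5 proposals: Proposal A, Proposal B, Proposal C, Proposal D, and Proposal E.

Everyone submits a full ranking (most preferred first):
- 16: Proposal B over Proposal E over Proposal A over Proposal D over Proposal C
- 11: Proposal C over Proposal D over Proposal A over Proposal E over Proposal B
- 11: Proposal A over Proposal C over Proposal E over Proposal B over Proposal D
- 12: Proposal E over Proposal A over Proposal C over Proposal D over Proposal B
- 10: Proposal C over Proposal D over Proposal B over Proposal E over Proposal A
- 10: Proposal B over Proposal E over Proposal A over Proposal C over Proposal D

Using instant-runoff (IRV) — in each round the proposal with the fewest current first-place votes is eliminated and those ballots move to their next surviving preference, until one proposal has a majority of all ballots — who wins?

Round 1: Proposal A 11, Proposal B 26, Proposal C 21, Proposal D 0, Proposal E 12. Proposal D eliminated.
Round 2: Proposal A 11, Proposal B 26, Proposal C 21, Proposal E 12. Proposal A eliminated.
Round 3: Proposal B 26, Proposal C 32, Proposal E 12. Proposal E eliminated.
Round 4: Proposal B 26, Proposal C 44. Proposal C has a majority (≥36).

Proposal C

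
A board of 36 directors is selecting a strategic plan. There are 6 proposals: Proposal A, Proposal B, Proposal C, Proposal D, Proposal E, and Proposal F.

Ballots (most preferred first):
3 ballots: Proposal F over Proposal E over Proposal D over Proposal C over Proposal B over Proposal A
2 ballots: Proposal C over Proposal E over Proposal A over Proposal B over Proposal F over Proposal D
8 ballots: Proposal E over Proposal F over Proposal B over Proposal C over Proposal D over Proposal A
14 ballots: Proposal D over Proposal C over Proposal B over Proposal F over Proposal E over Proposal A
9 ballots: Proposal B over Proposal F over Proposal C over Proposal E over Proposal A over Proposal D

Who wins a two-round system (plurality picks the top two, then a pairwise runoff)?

Proposal B

Round 1 first-place votes: Proposal A 0, Proposal B 9, Proposal C 2, Proposal D 14, Proposal E 8, Proposal F 3. Proposal D and Proposal B advance.
Runoff: Proposal D is ranked above Proposal B on 17 ballots, Proposal B above Proposal D on 19.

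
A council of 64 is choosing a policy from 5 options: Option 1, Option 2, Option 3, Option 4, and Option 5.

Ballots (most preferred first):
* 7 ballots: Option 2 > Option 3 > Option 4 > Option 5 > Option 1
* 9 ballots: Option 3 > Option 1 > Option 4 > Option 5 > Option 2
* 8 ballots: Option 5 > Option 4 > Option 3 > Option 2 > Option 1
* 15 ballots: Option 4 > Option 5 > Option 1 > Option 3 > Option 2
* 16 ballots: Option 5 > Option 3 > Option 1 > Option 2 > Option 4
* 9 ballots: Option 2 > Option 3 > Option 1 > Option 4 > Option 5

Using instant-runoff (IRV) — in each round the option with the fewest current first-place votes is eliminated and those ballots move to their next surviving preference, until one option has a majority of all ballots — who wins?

Round 1: Option 1 0, Option 2 16, Option 3 9, Option 4 15, Option 5 24. Option 1 eliminated.
Round 2: Option 2 16, Option 3 9, Option 4 15, Option 5 24. Option 3 eliminated.
Round 3: Option 2 16, Option 4 24, Option 5 24. Option 2 eliminated.
Round 4: Option 4 40, Option 5 24. Option 4 has a majority (≥33).

Option 4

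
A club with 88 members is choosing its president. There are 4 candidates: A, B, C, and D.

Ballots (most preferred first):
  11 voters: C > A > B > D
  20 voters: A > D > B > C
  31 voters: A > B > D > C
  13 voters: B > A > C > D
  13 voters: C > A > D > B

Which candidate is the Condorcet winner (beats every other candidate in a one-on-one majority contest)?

A vs B: 75–13
A vs C: 64–24
A vs D: 88–0
A beats every other candidate.

A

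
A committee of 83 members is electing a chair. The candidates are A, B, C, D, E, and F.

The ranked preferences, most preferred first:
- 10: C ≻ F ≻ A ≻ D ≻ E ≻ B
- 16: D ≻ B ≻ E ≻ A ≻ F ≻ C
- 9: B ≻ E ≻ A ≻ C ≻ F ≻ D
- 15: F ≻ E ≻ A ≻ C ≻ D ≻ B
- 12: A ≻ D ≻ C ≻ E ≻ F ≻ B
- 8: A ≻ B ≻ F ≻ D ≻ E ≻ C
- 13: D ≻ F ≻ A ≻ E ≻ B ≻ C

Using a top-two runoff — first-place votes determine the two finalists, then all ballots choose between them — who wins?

Round 1 first-place votes: A 20, B 9, C 10, D 29, E 0, F 15. D and A advance.
Runoff: D is ranked above A on 29 ballots, A above D on 54.

A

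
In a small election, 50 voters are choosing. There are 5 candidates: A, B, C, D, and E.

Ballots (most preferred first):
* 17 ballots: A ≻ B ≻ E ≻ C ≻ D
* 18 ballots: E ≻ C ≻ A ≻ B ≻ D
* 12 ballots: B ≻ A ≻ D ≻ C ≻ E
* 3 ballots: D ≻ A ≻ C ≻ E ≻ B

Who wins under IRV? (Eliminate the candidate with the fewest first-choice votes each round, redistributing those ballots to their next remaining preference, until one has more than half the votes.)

Round 1: A 17, B 12, C 0, D 3, E 18. C eliminated.
Round 2: A 17, B 12, D 3, E 18. D eliminated.
Round 3: A 20, B 12, E 18. B eliminated.
Round 4: A 32, E 18. A has a majority (≥26).

A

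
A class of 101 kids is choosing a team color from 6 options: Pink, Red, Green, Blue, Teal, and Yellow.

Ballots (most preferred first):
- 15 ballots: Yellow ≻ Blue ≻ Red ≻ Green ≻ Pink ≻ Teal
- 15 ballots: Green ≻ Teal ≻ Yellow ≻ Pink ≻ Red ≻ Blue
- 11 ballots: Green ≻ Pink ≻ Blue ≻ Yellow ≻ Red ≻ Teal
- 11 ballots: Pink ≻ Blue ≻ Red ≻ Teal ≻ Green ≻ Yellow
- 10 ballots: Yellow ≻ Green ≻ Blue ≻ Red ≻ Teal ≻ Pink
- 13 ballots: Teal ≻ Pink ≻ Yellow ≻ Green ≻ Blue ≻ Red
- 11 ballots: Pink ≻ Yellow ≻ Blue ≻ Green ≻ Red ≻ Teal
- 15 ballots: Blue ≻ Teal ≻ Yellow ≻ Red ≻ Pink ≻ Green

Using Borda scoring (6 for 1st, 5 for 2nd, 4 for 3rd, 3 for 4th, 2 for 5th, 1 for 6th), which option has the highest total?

Pink: 15×2 + 15×3 + 11×5 + 11×6 + 10×1 + 13×5 + 11×6 + 15×2 = 367
Red: 15×4 + 15×2 + 11×2 + 11×4 + 10×3 + 13×1 + 11×2 + 15×3 = 266
Green: 15×3 + 15×6 + 11×6 + 11×2 + 10×5 + 13×3 + 11×3 + 15×1 = 360
Blue: 15×5 + 15×1 + 11×4 + 11×5 + 10×4 + 13×2 + 11×4 + 15×6 = 389
Teal: 15×1 + 15×5 + 11×1 + 11×3 + 10×2 + 13×6 + 11×1 + 15×5 = 318
Yellow: 15×6 + 15×4 + 11×3 + 11×1 + 10×6 + 13×4 + 11×5 + 15×4 = 421

Yellow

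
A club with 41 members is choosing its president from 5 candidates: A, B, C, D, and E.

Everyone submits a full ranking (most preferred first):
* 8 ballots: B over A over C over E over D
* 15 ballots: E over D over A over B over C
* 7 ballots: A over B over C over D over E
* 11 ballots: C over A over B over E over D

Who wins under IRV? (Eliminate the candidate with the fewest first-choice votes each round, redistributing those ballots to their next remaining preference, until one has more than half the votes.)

B

Round 1: A 7, B 8, C 11, D 0, E 15. D eliminated.
Round 2: A 7, B 8, C 11, E 15. A eliminated.
Round 3: B 15, C 11, E 15. C eliminated.
Round 4: B 26, E 15. B has a majority (≥21).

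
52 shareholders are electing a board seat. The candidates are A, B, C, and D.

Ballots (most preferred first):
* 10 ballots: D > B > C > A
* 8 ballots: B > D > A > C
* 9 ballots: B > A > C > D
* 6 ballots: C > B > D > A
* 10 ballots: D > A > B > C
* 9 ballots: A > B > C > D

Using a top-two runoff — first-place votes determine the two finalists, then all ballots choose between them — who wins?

Round 1 first-place votes: A 9, B 17, C 6, D 20. D and B advance.
Runoff: D is ranked above B on 20 ballots, B above D on 32.

B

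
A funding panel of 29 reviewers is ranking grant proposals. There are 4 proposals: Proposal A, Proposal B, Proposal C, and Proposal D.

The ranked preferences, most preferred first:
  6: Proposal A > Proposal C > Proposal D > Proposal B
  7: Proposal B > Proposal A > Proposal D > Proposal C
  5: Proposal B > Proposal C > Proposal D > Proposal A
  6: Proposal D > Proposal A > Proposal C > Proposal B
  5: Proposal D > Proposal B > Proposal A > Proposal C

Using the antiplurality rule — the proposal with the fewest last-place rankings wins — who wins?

Proposal D

Last-place votes: Proposal A 5, Proposal B 12, Proposal C 12, Proposal D 0.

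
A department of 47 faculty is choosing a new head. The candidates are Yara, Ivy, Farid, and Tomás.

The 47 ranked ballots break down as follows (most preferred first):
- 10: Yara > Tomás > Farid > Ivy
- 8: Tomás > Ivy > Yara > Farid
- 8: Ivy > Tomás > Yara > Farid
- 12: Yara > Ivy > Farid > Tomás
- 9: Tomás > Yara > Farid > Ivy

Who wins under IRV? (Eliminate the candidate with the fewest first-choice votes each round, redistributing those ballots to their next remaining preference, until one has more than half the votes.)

Round 1: Yara 22, Ivy 8, Farid 0, Tomás 17. Farid eliminated.
Round 2: Yara 22, Ivy 8, Tomás 17. Ivy eliminated.
Round 3: Yara 22, Tomás 25. Tomás has a majority (≥24).

Tomás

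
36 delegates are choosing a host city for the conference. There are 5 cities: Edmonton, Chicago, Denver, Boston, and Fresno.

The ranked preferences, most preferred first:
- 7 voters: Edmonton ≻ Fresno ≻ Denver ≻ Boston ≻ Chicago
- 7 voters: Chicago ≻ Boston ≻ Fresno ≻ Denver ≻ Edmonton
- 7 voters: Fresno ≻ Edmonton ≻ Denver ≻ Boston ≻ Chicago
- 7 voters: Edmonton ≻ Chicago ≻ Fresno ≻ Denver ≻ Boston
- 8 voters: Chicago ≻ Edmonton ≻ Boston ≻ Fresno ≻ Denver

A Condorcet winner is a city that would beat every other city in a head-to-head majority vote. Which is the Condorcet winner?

Edmonton

Edmonton vs Chicago: 21–15
Edmonton vs Denver: 29–7
Edmonton vs Boston: 29–7
Edmonton vs Fresno: 22–14
Edmonton beats every other city.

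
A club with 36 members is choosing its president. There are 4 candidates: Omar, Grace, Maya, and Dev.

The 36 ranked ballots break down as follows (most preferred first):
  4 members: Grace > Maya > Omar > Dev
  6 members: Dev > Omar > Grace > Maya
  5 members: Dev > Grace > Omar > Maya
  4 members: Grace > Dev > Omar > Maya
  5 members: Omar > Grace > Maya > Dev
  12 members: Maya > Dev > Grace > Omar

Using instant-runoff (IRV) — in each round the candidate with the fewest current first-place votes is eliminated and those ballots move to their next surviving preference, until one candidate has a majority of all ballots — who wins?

Round 1: Omar 5, Grace 8, Maya 12, Dev 11. Omar eliminated.
Round 2: Grace 13, Maya 12, Dev 11. Dev eliminated.
Round 3: Grace 24, Maya 12. Grace has a majority (≥19).

Grace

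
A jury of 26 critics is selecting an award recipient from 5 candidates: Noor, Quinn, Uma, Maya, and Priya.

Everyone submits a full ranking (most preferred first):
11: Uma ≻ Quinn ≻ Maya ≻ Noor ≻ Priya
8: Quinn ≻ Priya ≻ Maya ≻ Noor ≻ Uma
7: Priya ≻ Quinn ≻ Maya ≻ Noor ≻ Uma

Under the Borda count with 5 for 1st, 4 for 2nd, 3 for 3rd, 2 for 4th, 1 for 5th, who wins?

Noor: 11×2 + 8×2 + 7×2 = 52
Quinn: 11×4 + 8×5 + 7×4 = 112
Uma: 11×5 + 8×1 + 7×1 = 70
Maya: 11×3 + 8×3 + 7×3 = 78
Priya: 11×1 + 8×4 + 7×5 = 78

Quinn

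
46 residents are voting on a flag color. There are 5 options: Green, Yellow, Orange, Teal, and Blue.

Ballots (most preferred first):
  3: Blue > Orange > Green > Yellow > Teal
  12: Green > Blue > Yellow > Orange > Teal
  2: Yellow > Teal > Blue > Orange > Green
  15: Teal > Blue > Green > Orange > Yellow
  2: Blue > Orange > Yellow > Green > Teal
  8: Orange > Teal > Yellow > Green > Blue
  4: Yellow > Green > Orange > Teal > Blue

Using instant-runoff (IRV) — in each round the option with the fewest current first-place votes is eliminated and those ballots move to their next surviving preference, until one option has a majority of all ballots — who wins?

Teal

Round 1: Green 12, Yellow 6, Orange 8, Teal 15, Blue 5. Blue eliminated.
Round 2: Green 12, Yellow 6, Orange 13, Teal 15. Yellow eliminated.
Round 3: Green 16, Orange 13, Teal 17. Orange eliminated.
Round 4: Green 21, Teal 25. Teal has a majority (≥24).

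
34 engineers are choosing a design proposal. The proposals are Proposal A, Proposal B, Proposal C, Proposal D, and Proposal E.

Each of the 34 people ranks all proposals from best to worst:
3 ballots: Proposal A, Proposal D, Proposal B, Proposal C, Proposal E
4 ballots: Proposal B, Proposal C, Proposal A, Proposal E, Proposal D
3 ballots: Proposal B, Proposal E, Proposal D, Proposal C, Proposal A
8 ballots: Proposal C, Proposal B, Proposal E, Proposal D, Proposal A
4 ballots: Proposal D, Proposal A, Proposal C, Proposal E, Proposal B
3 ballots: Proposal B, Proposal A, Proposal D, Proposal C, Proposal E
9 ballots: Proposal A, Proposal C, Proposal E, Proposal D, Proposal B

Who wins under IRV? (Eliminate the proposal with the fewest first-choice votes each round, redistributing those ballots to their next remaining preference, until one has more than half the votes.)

Proposal B

Round 1: Proposal A 12, Proposal B 10, Proposal C 8, Proposal D 4, Proposal E 0. Proposal E eliminated.
Round 2: Proposal A 12, Proposal B 10, Proposal C 8, Proposal D 4. Proposal D eliminated.
Round 3: Proposal A 16, Proposal B 10, Proposal C 8. Proposal C eliminated.
Round 4: Proposal A 16, Proposal B 18. Proposal B has a majority (≥18).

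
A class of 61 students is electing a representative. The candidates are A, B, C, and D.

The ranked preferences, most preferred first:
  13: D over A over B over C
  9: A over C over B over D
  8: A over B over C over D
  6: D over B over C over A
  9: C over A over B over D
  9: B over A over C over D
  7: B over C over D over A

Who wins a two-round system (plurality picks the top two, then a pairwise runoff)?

A

Round 1 first-place votes: A 17, B 16, C 9, D 19. D and A advance.
Runoff: D is ranked above A on 26 ballots, A above D on 35.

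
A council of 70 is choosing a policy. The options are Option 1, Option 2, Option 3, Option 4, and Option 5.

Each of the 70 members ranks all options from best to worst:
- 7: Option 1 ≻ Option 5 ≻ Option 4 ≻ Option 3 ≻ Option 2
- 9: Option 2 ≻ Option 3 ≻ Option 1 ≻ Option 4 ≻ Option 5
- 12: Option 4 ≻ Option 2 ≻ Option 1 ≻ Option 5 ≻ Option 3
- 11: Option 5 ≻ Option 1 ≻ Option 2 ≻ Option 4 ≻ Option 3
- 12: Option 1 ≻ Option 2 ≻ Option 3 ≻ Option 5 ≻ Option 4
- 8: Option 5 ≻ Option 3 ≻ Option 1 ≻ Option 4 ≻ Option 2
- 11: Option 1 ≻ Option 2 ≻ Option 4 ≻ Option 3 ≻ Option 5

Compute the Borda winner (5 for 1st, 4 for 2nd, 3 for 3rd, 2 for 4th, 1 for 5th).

Option 1: 7×5 + 9×3 + 12×3 + 11×4 + 12×5 + 8×3 + 11×5 = 281
Option 2: 7×1 + 9×5 + 12×4 + 11×3 + 12×4 + 8×1 + 11×4 = 233
Option 3: 7×2 + 9×4 + 12×1 + 11×1 + 12×3 + 8×4 + 11×2 = 163
Option 4: 7×3 + 9×2 + 12×5 + 11×2 + 12×1 + 8×2 + 11×3 = 182
Option 5: 7×4 + 9×1 + 12×2 + 11×5 + 12×2 + 8×5 + 11×1 = 191

Option 1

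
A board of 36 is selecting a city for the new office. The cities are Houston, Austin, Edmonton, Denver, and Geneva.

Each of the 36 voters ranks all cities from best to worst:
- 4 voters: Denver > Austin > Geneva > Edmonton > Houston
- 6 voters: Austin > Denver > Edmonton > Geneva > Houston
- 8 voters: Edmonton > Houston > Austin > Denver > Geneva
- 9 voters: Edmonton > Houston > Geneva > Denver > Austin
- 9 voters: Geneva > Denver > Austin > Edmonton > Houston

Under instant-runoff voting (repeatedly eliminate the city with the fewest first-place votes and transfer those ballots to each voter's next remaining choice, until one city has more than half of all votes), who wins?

Round 1: Houston 0, Austin 6, Edmonton 17, Denver 4, Geneva 9. Houston eliminated.
Round 2: Austin 6, Edmonton 17, Denver 4, Geneva 9. Denver eliminated.
Round 3: Austin 10, Edmonton 17, Geneva 9. Geneva eliminated.
Round 4: Austin 19, Edmonton 17. Austin has a majority (≥19).

Austin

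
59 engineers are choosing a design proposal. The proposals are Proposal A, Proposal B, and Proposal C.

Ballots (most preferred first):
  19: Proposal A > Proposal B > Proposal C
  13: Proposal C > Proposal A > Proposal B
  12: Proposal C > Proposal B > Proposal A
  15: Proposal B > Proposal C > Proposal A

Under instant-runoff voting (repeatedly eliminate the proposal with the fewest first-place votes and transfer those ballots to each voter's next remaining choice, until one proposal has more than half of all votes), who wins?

Round 1: Proposal A 19, Proposal B 15, Proposal C 25. Proposal B eliminated.
Round 2: Proposal A 19, Proposal C 40. Proposal C has a majority (≥30).

Proposal C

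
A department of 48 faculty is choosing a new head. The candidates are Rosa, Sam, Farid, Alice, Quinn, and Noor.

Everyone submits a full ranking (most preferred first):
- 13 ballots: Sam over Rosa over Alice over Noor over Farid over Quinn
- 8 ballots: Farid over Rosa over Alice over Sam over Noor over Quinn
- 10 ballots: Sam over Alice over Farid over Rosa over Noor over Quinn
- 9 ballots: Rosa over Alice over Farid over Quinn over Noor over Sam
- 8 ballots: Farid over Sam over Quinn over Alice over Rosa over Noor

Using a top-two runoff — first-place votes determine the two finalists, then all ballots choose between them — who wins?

Round 1 first-place votes: Rosa 9, Sam 23, Farid 16, Alice 0, Quinn 0, Noor 0. Sam and Farid advance.
Runoff: Sam is ranked above Farid on 23 ballots, Farid above Sam on 25.

Farid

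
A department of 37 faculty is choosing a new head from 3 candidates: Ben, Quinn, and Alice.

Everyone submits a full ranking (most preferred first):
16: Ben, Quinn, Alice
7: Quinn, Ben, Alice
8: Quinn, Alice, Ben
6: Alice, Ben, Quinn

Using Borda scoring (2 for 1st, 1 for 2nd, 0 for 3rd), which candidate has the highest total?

Ben: 16×2 + 7×1 + 8×0 + 6×1 = 45
Quinn: 16×1 + 7×2 + 8×2 + 6×0 = 46
Alice: 16×0 + 7×0 + 8×1 + 6×2 = 20

Quinn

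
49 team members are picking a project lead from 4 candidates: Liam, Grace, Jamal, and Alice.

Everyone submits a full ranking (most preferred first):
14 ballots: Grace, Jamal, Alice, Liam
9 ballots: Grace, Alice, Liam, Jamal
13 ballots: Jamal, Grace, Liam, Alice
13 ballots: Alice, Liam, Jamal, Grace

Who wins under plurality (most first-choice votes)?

Grace

First-place votes: Liam 0, Grace 23, Jamal 13, Alice 13.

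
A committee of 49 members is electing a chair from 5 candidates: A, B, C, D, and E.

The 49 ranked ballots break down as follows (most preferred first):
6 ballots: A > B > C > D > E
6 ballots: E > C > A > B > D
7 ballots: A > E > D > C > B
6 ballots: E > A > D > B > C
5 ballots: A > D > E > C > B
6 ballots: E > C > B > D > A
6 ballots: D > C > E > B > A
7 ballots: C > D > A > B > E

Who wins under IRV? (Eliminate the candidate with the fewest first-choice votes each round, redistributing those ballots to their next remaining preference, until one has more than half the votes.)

Round 1: A 18, B 0, C 7, D 6, E 18. B eliminated.
Round 2: A 18, C 7, D 6, E 18. D eliminated.
Round 3: A 18, C 13, E 18. C eliminated.
Round 4: A 25, E 24. A has a majority (≥25).

A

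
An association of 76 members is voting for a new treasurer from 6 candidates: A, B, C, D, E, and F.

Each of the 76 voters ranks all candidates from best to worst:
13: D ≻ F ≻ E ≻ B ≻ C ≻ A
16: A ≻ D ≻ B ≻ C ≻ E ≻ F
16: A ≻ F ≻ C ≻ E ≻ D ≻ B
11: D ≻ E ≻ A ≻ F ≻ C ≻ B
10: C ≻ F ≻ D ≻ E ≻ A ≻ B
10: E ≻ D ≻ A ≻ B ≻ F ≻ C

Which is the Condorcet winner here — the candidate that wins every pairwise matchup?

D vs A: 44–32
D vs B: 76–0
D vs C: 50–26
D vs E: 50–26
D vs F: 50–26
D beats every other candidate.

D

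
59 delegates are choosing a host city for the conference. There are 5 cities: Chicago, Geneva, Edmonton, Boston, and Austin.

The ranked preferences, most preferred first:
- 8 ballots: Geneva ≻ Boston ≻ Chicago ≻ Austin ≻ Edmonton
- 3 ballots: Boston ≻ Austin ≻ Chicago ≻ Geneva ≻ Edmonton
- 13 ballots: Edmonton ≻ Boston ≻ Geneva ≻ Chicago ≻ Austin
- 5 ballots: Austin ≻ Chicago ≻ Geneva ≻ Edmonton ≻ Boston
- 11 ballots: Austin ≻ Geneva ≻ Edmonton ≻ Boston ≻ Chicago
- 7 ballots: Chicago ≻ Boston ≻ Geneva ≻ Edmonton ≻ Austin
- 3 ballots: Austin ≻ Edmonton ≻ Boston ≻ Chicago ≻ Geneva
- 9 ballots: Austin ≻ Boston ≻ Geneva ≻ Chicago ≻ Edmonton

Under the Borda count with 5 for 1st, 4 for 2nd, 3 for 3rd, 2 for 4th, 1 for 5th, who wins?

Boston

Chicago: 8×3 + 3×3 + 13×2 + 5×4 + 11×1 + 7×5 + 3×2 + 9×2 = 149
Geneva: 8×5 + 3×2 + 13×3 + 5×3 + 11×4 + 7×3 + 3×1 + 9×3 = 195
Edmonton: 8×1 + 3×1 + 13×5 + 5×2 + 11×3 + 7×2 + 3×4 + 9×1 = 154
Boston: 8×4 + 3×5 + 13×4 + 5×1 + 11×2 + 7×4 + 3×3 + 9×4 = 199
Austin: 8×2 + 3×4 + 13×1 + 5×5 + 11×5 + 7×1 + 3×5 + 9×5 = 188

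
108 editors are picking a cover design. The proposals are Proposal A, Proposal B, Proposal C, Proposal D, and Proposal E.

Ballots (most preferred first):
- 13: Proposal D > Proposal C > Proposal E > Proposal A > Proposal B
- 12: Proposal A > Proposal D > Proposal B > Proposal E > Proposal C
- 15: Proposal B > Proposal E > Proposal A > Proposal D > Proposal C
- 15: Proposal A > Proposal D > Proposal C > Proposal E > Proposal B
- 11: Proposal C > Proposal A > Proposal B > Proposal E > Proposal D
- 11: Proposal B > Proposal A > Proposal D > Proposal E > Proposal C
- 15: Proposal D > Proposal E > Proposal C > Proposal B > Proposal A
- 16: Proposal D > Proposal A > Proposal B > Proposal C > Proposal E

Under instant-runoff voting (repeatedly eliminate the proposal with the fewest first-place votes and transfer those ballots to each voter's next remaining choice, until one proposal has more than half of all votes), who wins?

Round 1: Proposal A 27, Proposal B 26, Proposal C 11, Proposal D 44, Proposal E 0. Proposal E eliminated.
Round 2: Proposal A 27, Proposal B 26, Proposal C 11, Proposal D 44. Proposal C eliminated.
Round 3: Proposal A 38, Proposal B 26, Proposal D 44. Proposal B eliminated.
Round 4: Proposal A 64, Proposal D 44. Proposal A has a majority (≥55).

Proposal A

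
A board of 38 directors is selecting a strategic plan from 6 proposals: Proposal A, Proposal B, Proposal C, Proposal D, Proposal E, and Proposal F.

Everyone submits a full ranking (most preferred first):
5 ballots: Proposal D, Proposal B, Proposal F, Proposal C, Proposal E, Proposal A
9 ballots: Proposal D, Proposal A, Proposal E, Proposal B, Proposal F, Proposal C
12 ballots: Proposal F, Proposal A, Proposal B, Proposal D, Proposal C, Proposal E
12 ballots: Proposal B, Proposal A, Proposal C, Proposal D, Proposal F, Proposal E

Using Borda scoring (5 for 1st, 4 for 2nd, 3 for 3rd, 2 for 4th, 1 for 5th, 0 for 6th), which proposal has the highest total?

Proposal A: 5×0 + 9×4 + 12×4 + 12×4 = 132
Proposal B: 5×4 + 9×2 + 12×3 + 12×5 = 134
Proposal C: 5×2 + 9×0 + 12×1 + 12×3 = 58
Proposal D: 5×5 + 9×5 + 12×2 + 12×2 = 118
Proposal E: 5×1 + 9×3 + 12×0 + 12×0 = 32
Proposal F: 5×3 + 9×1 + 12×5 + 12×1 = 96

Proposal B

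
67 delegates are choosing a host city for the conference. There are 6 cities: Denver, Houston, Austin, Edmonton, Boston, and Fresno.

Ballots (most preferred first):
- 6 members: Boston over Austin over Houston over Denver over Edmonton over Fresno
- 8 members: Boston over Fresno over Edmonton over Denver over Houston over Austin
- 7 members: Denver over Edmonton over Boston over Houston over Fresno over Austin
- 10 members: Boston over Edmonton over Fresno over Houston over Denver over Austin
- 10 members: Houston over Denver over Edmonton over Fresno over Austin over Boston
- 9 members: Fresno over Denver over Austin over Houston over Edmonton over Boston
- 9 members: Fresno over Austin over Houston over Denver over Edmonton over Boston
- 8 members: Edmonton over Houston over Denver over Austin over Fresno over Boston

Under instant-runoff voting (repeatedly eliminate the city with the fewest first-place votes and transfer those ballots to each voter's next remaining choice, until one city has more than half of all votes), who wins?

Round 1: Denver 7, Houston 10, Austin 0, Edmonton 8, Boston 24, Fresno 18. Austin eliminated.
Round 2: Denver 7, Houston 10, Edmonton 8, Boston 24, Fresno 18. Denver eliminated.
Round 3: Houston 10, Edmonton 15, Boston 24, Fresno 18. Houston eliminated.
Round 4: Edmonton 25, Boston 24, Fresno 18. Fresno eliminated.
Round 5: Edmonton 43, Boston 24. Edmonton has a majority (≥34).

Edmonton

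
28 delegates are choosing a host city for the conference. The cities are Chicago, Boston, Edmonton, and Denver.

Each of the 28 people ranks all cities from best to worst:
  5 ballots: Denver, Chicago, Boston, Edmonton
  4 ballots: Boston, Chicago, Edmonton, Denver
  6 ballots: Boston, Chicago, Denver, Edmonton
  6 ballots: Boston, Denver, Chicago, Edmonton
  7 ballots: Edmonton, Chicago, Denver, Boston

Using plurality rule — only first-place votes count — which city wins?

First-place votes: Chicago 0, Boston 16, Edmonton 7, Denver 5.

Boston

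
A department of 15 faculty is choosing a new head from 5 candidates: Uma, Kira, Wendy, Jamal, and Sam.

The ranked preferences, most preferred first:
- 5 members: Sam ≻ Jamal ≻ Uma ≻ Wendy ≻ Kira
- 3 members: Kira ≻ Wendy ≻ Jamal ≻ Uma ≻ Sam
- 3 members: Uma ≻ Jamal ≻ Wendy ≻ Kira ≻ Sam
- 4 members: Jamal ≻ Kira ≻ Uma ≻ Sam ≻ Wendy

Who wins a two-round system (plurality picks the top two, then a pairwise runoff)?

Jamal

Round 1 first-place votes: Uma 3, Kira 3, Wendy 0, Jamal 4, Sam 5. Sam and Jamal advance.
Runoff: Sam is ranked above Jamal on 5 ballots, Jamal above Sam on 10.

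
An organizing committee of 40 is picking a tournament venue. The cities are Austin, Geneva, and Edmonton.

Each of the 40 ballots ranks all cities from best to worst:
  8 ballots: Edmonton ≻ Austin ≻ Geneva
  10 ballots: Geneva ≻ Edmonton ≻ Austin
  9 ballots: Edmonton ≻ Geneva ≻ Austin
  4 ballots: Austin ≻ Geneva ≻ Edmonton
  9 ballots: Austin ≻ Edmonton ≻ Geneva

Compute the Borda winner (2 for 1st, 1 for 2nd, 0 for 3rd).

Edmonton

Austin: 8×1 + 10×0 + 9×0 + 4×2 + 9×2 = 34
Geneva: 8×0 + 10×2 + 9×1 + 4×1 + 9×0 = 33
Edmonton: 8×2 + 10×1 + 9×2 + 4×0 + 9×1 = 53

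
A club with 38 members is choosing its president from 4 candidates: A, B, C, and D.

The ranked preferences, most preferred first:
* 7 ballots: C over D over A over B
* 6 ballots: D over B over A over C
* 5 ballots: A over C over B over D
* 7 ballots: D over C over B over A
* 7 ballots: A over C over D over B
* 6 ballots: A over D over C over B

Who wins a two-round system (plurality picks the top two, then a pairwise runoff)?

Round 1 first-place votes: A 18, B 0, C 7, D 13. A and D advance.
Runoff: A is ranked above D on 18 ballots, D above A on 20.

D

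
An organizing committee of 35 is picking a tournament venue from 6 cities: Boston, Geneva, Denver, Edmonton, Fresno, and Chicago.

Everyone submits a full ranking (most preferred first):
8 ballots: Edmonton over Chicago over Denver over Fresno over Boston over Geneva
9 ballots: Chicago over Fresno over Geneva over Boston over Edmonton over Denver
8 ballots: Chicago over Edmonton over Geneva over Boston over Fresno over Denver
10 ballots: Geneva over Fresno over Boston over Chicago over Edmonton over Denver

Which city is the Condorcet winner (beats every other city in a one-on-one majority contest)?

Chicago vs Boston: 25–10
Chicago vs Geneva: 25–10
Chicago vs Denver: 35–0
Chicago vs Edmonton: 27–8
Chicago vs Fresno: 25–10
Chicago beats every other city.

Chicago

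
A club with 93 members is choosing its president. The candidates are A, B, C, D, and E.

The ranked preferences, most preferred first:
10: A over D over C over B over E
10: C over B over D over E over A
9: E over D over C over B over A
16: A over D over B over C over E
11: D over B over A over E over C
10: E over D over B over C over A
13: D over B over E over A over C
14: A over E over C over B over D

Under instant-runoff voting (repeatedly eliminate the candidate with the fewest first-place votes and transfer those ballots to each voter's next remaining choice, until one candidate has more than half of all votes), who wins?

D

Round 1: A 40, B 0, C 10, D 24, E 19. B eliminated.
Round 2: A 40, C 10, D 24, E 19. C eliminated.
Round 3: A 40, D 34, E 19. E eliminated.
Round 4: A 40, D 53. D has a majority (≥47).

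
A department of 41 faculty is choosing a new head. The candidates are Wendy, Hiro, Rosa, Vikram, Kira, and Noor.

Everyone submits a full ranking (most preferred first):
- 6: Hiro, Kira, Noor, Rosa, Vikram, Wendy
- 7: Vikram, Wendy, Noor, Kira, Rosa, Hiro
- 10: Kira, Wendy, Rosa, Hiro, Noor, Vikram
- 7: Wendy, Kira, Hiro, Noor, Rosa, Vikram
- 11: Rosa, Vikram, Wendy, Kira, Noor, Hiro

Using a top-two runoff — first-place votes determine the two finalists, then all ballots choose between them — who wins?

Round 1 first-place votes: Wendy 7, Hiro 6, Rosa 11, Vikram 7, Kira 10, Noor 0. Rosa and Kira advance.
Runoff: Rosa is ranked above Kira on 11 ballots, Kira above Rosa on 30.

Kira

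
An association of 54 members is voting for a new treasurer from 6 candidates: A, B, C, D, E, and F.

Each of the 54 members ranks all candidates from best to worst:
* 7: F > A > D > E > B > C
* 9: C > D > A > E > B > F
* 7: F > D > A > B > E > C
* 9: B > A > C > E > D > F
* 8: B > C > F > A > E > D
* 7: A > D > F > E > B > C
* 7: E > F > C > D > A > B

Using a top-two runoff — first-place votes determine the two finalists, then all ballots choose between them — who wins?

Round 1 first-place votes: A 7, B 17, C 9, D 0, E 7, F 14. B and F advance.
Runoff: B is ranked above F on 26 ballots, F above B on 28.

F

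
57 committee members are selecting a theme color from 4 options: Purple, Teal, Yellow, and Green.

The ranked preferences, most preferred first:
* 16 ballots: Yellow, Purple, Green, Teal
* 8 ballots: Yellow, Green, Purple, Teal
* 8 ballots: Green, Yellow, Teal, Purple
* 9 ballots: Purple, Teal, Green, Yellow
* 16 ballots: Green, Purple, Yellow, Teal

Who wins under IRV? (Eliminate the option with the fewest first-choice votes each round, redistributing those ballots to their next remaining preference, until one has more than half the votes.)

Round 1: Purple 9, Teal 0, Yellow 24, Green 24. Teal eliminated.
Round 2: Purple 9, Yellow 24, Green 24. Purple eliminated.
Round 3: Yellow 24, Green 33. Green has a majority (≥29).

Green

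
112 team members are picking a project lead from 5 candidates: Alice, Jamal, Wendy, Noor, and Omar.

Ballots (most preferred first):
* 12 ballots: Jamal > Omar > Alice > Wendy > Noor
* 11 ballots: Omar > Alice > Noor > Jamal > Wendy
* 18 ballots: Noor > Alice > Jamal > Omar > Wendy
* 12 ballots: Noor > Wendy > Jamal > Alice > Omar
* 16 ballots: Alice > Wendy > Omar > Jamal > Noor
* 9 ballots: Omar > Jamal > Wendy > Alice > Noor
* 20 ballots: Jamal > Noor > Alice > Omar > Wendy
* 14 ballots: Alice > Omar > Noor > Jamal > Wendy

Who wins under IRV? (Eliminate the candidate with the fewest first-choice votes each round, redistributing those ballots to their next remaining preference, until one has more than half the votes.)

Round 1: Alice 30, Jamal 32, Wendy 0, Noor 30, Omar 20. Wendy eliminated.
Round 2: Alice 30, Jamal 32, Noor 30, Omar 20. Omar eliminated.
Round 3: Alice 41, Jamal 41, Noor 30. Noor eliminated.
Round 4: Alice 59, Jamal 53. Alice has a majority (≥57).

Alice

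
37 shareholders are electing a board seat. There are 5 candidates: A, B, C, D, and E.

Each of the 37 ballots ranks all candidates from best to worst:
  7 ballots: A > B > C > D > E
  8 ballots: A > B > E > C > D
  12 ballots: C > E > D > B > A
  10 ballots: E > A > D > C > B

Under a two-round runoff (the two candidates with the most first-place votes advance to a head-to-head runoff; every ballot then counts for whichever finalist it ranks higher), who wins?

A

Round 1 first-place votes: A 15, B 0, C 12, D 0, E 10. A and C advance.
Runoff: A is ranked above C on 25 ballots, C above A on 12.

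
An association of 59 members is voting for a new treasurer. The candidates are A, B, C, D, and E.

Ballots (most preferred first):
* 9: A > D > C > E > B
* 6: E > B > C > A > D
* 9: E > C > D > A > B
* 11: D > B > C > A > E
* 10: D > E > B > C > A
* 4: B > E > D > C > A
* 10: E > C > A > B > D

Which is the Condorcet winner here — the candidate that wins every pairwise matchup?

D

D vs A: 34–25
D vs B: 39–20
D vs C: 34–25
D vs E: 30–29
D beats every other candidate.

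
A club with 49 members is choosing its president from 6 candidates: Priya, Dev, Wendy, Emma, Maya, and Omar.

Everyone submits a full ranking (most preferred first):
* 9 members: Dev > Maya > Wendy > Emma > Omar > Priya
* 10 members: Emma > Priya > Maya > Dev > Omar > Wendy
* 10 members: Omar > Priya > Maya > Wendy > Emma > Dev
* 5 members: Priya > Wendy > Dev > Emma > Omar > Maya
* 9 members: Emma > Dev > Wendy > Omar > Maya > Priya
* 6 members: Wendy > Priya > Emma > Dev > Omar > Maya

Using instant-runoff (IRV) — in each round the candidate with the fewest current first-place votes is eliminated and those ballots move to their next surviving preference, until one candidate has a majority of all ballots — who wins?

Wendy

Round 1: Priya 5, Dev 9, Wendy 6, Emma 19, Maya 0, Omar 10. Maya eliminated.
Round 2: Priya 5, Dev 9, Wendy 6, Emma 19, Omar 10. Priya eliminated.
Round 3: Dev 9, Wendy 11, Emma 19, Omar 10. Dev eliminated.
Round 4: Wendy 20, Emma 19, Omar 10. Omar eliminated.
Round 5: Wendy 30, Emma 19. Wendy has a majority (≥25).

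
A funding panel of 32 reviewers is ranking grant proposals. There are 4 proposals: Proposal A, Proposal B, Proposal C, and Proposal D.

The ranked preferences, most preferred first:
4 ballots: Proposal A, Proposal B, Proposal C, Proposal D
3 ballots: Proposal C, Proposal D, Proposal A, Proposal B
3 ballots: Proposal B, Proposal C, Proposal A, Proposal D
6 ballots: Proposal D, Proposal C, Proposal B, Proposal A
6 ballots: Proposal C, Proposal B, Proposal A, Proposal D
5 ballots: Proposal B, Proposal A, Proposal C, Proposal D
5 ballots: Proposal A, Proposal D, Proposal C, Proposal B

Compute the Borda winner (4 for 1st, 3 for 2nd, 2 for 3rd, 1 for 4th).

Proposal C

Proposal A: 4×4 + 3×2 + 3×2 + 6×1 + 6×2 + 5×3 + 5×4 = 81
Proposal B: 4×3 + 3×1 + 3×4 + 6×2 + 6×3 + 5×4 + 5×1 = 82
Proposal C: 4×2 + 3×4 + 3×3 + 6×3 + 6×4 + 5×2 + 5×2 = 91
Proposal D: 4×1 + 3×3 + 3×1 + 6×4 + 6×1 + 5×1 + 5×3 = 66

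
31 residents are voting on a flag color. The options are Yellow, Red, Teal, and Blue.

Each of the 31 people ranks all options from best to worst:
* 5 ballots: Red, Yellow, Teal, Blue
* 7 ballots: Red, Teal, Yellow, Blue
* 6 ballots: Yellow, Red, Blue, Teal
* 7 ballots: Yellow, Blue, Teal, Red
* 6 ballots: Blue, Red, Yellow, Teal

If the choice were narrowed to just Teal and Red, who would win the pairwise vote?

Red

Teal is ranked above Red on 7 ballots; Red above Teal on 24.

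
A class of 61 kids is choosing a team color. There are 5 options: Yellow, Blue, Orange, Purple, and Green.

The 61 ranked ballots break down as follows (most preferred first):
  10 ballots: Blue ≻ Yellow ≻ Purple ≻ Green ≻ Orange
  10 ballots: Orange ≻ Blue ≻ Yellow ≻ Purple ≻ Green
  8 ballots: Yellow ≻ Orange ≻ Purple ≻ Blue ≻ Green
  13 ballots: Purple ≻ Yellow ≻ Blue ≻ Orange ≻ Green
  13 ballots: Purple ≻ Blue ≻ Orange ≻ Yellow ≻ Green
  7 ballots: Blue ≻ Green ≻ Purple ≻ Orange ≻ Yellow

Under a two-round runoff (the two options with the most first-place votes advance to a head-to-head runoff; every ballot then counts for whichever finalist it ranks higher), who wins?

Round 1 first-place votes: Yellow 8, Blue 17, Orange 10, Purple 26, Green 0. Purple and Blue advance.
Runoff: Purple is ranked above Blue on 34 ballots, Blue above Purple on 27.

Purple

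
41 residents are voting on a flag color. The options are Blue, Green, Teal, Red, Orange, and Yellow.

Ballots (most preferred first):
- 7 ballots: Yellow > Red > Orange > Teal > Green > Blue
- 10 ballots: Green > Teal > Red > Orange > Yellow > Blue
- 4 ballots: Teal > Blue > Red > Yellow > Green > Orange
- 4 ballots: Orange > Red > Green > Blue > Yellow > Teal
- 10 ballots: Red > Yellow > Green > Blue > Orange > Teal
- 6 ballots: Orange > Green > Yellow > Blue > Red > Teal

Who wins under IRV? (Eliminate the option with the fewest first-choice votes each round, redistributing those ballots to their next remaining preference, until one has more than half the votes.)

Red

Round 1: Blue 0, Green 10, Teal 4, Red 10, Orange 10, Yellow 7. Blue eliminated.
Round 2: Green 10, Teal 4, Red 10, Orange 10, Yellow 7. Teal eliminated.
Round 3: Green 10, Red 14, Orange 10, Yellow 7. Yellow eliminated.
Round 4: Green 10, Red 21, Orange 10. Red has a majority (≥21).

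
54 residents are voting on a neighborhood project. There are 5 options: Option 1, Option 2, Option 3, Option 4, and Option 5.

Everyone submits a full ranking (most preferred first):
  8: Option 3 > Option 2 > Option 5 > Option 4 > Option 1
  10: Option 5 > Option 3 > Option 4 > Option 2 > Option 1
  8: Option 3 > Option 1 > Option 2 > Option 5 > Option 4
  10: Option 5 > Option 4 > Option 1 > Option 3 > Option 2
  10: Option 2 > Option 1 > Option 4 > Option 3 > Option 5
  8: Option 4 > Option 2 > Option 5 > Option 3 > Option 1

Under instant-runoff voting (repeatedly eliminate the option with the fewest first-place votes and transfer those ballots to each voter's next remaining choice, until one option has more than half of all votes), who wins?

Round 1: Option 1 0, Option 2 10, Option 3 16, Option 4 8, Option 5 20. Option 1 eliminated.
Round 2: Option 2 10, Option 3 16, Option 4 8, Option 5 20. Option 4 eliminated.
Round 3: Option 2 18, Option 3 16, Option 5 20. Option 3 eliminated.
Round 4: Option 2 34, Option 5 20. Option 2 has a majority (≥28).

Option 2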